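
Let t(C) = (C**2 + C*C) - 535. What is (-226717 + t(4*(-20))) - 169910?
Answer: -384362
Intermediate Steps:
t(C) = -535 + 2*C**2 (t(C) = (C**2 + C**2) - 535 = 2*C**2 - 535 = -535 + 2*C**2)
(-226717 + t(4*(-20))) - 169910 = (-226717 + (-535 + 2*(4*(-20))**2)) - 169910 = (-226717 + (-535 + 2*(-80)**2)) - 169910 = (-226717 + (-535 + 2*6400)) - 169910 = (-226717 + (-535 + 12800)) - 169910 = (-226717 + 12265) - 169910 = -214452 - 169910 = -384362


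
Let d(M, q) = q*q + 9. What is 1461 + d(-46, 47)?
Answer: 3679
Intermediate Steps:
d(M, q) = 9 + q² (d(M, q) = q² + 9 = 9 + q²)
1461 + d(-46, 47) = 1461 + (9 + 47²) = 1461 + (9 + 2209) = 1461 + 2218 = 3679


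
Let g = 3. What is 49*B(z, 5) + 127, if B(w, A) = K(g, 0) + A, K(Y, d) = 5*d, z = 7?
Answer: 372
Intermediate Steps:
B(w, A) = A (B(w, A) = 5*0 + A = 0 + A = A)
49*B(z, 5) + 127 = 49*5 + 127 = 245 + 127 = 372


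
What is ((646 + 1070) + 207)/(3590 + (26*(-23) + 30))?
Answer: 1923/3022 ≈ 0.63633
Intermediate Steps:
((646 + 1070) + 207)/(3590 + (26*(-23) + 30)) = (1716 + 207)/(3590 + (-598 + 30)) = 1923/(3590 - 568) = 1923/3022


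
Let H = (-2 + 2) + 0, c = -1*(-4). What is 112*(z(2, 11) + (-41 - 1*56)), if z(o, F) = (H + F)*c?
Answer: -5936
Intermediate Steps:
c = 4
H = 0 (H = 0 + 0 = 0)
z(o, F) = 4*F (z(o, F) = (0 + F)*4 = F*4 = 4*F)
112*(z(2, 11) + (-41 - 1*56)) = 112*(4*11 + (-41 - 1*56)) = 112*(44 + (-41 - 56)) = 112*(44 - 97) = 112*(-53) = -5936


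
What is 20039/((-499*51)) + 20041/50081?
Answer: -493549750/1274511369 ≈ -0.38725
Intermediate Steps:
20039/((-499*51)) + 20041/50081 = 20039/(-25449) + 20041*(1/50081) = 20039*(-1/25449) + 20041/50081 = -20039/25449 + 20041/50081 = -493549750/1274511369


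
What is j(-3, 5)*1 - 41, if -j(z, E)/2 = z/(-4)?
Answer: -85/2 ≈ -42.500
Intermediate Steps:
j(z, E) = z/2 (j(z, E) = -2*z/(-4) = -2*z*(-1)/4 = -(-1)*z/2 = z/2)
j(-3, 5)*1 - 41 = ((½)*(-3))*1 - 41 = -3/2*1 - 41 = -3/2 - 41 = -85/2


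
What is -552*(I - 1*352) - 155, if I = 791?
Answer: -242483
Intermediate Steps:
-552*(I - 1*352) - 155 = -552*(791 - 1*352) - 155 = -552*(791 - 352) - 155 = -552*439 - 155 = -242328 - 155 = -242483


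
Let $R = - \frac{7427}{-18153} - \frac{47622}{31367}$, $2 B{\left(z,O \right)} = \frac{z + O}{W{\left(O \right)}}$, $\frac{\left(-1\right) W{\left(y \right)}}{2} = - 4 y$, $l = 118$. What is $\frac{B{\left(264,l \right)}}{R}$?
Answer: $- \frac{108756383841}{596154367408} \approx -0.18243$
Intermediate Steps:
$W{\left(y \right)} = 8 y$ ($W{\left(y \right)} = - 2 \left(- 4 y\right) = 8 y$)
$B{\left(z,O \right)} = \frac{O + z}{16 O}$ ($B{\left(z,O \right)} = \frac{\left(z + O\right) \frac{1}{8 O}}{2} = \frac{\left(O + z\right) \frac{1}{8 O}}{2} = \frac{\frac{1}{8} \frac{1}{O} \left(O + z\right)}{2} = \frac{O + z}{16 O}$)
$R = - \frac{631519457}{569405151}$ ($R = \left(-7427\right) \left(- \frac{1}{18153}\right) - \frac{47622}{31367} = \frac{7427}{18153} - \frac{47622}{31367} = - \frac{631519457}{569405151} \approx -1.1091$)
$\frac{B{\left(264,l \right)}}{R} = \frac{\frac{1}{16} \cdot \frac{1}{118} \left(118 + 264\right)}{- \frac{631519457}{569405151}} = \frac{1}{16} \cdot \frac{1}{118} \cdot 382 \left(- \frac{569405151}{631519457}\right) = \frac{191}{944} \left(- \frac{569405151}{631519457}\right) = - \frac{108756383841}{596154367408}$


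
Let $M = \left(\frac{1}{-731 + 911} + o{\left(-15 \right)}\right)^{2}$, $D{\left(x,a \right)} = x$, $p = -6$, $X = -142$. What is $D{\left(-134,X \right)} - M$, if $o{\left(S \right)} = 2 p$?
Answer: $- \frac{9002881}{32400} \approx -277.87$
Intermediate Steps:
$o{\left(S \right)} = -12$ ($o{\left(S \right)} = 2 \left(-6\right) = -12$)
$M = \frac{4661281}{32400}$ ($M = \left(\frac{1}{-731 + 911} - 12\right)^{2} = \left(\frac{1}{180} - 12\right)^{2} = \left(- \frac{2159}{180}\right)^{2} = \frac{4661281}{32400} \approx 143.87$)
$D{\left(-134,X \right)} - M = -134 - \frac{4661281}{32400} = - \frac{9002881}{32400}$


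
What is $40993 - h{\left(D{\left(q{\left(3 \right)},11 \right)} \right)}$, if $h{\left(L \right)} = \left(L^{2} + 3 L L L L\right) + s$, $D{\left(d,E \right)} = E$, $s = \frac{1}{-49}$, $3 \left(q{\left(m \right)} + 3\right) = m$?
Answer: $- \frac{149498}{49} \approx -3051.0$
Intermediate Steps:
$q{\left(m \right)} = -3 + \frac{m}{3}$
$s = - \frac{1}{49} \approx -0.020408$
$h{\left(L \right)} = - \frac{1}{49} + L^{2} + 3 L^{4}$ ($h{\left(L \right)} = \left(L^{2} + 3 L L L L\right) - \frac{1}{49} = \left(L^{2} + 3 L^{2} L L\right) - \frac{1}{49} = \left(L^{2} + 3 L^{3} L\right) - \frac{1}{49} = \left(L^{2} + 3 L^{4}\right) - \frac{1}{49} = - \frac{1}{49} + L^{2} + 3 L^{4}$)
$40993 - h{\left(D{\left(q{\left(3 \right)},11 \right)} \right)} = 40993 - \left(- \frac{1}{49} + 11^{2} + 3 \cdot 11^{4}\right) = 40993 - \left(- \frac{1}{49} + 121 + 3 \cdot 14641\right) = 40993 - \left(- \frac{1}{49} + 121 + 43923\right) = 40993 - \frac{2158155}{49} = - \frac{149498}{49}$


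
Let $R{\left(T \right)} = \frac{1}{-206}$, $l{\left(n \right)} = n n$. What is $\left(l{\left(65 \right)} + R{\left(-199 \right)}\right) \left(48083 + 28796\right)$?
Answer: $\frac{66911560771}{206} \approx 3.2481 \cdot 10^{8}$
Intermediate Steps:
$l{\left(n \right)} = n^{2}$
$R{\left(T \right)} = - \frac{1}{206}$
$\left(l{\left(65 \right)} + R{\left(-199 \right)}\right) \left(48083 + 28796\right) = \left(65^{2} - \frac{1}{206}\right) \left(48083 + 28796\right) = \left(4225 - \frac{1}{206}\right) 76879 = \frac{870349}{206} \cdot 76879 = \frac{66911560771}{206}$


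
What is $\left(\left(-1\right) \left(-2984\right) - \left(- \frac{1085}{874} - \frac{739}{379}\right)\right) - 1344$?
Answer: $\frac{544300541}{331246} \approx 1643.2$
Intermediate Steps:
$\left(\left(-1\right) \left(-2984\right) - \left(- \frac{1085}{874} - \frac{739}{379}\right)\right) - 1344 = \left(2984 - - \frac{1057101}{331246}\right) - 1344 = \left(2984 + \left(\frac{1085}{874} + \frac{739}{379}\right)\right) - 1344 = \left(2984 + \frac{1057101}{331246}\right) - 1344 = \frac{989495165}{331246} - 1344 = \frac{544300541}{331246}$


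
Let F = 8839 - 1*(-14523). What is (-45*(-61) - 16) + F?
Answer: 26091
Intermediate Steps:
F = 23362 (F = 8839 + 14523 = 23362)
(-45*(-61) - 16) + F = (-45*(-61) - 16) + 23362 = (2745 - 16) + 23362 = 2729 + 23362 = 26091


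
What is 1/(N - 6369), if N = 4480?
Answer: -1/1889 ≈ -0.00052938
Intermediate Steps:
1/(N - 6369) = 1/(4480 - 6369) = 1/(-1889) = -1/1889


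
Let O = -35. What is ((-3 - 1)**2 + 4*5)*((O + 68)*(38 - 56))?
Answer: -21384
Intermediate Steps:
((-3 - 1)**2 + 4*5)*((O + 68)*(38 - 56)) = ((-3 - 1)**2 + 4*5)*((-35 + 68)*(38 - 56)) = ((-4)**2 + 20)*(33*(-18)) = (16 + 20)*(-594) = 36*(-594) = -21384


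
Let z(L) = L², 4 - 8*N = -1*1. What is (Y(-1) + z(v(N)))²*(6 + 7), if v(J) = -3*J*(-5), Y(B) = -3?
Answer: 383727357/4096 ≈ 93683.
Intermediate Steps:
N = 5/8 (N = ½ - (-1)/8 = ½ - ⅛*(-1) = ½ + ⅛ = 5/8 ≈ 0.62500)
v(J) = 15*J
(Y(-1) + z(v(N)))²*(6 + 7) = (-3 + (15*(5/8))²)²*(6 + 7) = (-3 + (75/8)²)²*13 = (-3 + 5625/64)²*13 = (5433/64)²*13 = (29517489/4096)*13 = 383727357/4096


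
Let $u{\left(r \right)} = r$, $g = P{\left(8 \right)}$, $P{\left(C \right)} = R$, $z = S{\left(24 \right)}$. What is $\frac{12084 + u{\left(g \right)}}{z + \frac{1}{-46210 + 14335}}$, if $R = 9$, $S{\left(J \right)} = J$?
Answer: $\frac{385464375}{764999} \approx 503.88$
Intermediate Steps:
$z = 24$
$P{\left(C \right)} = 9$
$g = 9$
$\frac{12084 + u{\left(g \right)}}{z + \frac{1}{-46210 + 14335}} = \frac{12084 + 9}{24 + \frac{1}{-46210 + 14335}} = \frac{12093}{24 + \frac{1}{-31875}} = \frac{12093}{24 - \frac{1}{31875}} = \frac{12093}{\frac{764999}{31875}} = 12093 \cdot \frac{31875}{764999} = \frac{385464375}{764999}$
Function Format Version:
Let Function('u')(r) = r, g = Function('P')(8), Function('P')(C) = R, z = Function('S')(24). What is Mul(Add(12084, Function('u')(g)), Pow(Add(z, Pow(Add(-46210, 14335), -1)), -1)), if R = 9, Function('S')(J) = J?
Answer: Rational(385464375, 764999) ≈ 503.88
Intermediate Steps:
z = 24
Function('P')(C) = 9
g = 9
Mul(Add(12084, Function('u')(g)), Pow(Add(z, Pow(Add(-46210, 14335), -1)), -1)) = Mul(Add(12084, 9), Pow(Add(24, Pow(Add(-46210, 14335), -1)), -1)) = Mul(12093, Pow(Add(24, Pow(-31875, -1)), -1)) = Mul(12093, Pow(Add(24, Rational(-1, 31875)), -1)) = Mul(12093, Pow(Rational(764999, 31875), -1)) = Mul(12093, Rational(31875, 764999)) = Rational(385464375, 764999)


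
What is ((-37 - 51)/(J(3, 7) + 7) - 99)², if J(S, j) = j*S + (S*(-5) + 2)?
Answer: 2474329/225 ≈ 10997.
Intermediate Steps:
J(S, j) = 2 - 5*S + S*j (J(S, j) = S*j + (-5*S + 2) = S*j + (2 - 5*S) = 2 - 5*S + S*j)
((-37 - 51)/(J(3, 7) + 7) - 99)² = ((-37 - 51)/((2 - 5*3 + 3*7) + 7) - 99)² = (-88/((2 - 15 + 21) + 7) - 99)² = (-88/(8 + 7) - 99)² = (-88/15 - 99)² = (-1573/15)² = 2474329/225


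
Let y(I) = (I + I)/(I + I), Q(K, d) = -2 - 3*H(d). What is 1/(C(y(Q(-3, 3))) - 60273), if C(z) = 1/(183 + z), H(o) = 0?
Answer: -184/11090231 ≈ -1.6591e-5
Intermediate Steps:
Q(K, d) = -2 (Q(K, d) = -2 - 3*0 = -2 + 0 = -2)
y(I) = 1 (y(I) = (2*I)/((2*I)) = (2*I)*(1/(2*I)) = 1)
1/(C(y(Q(-3, 3))) - 60273) = 1/(1/(183 + 1) - 60273) = 1/(1/184 - 60273) = 1/(-11090231/184) = -184/11090231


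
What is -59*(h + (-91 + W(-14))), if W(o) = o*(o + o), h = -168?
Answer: -7847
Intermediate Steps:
W(o) = 2*o² (W(o) = o*(2*o) = 2*o²)
-59*(h + (-91 + W(-14))) = -59*(-168 + (-91 + 2*(-14)²)) = -59*(-168 + (-91 + 2*196)) = -59*(-168 + (-91 + 392)) = -59*(-168 + 301) = -59*133 = -7847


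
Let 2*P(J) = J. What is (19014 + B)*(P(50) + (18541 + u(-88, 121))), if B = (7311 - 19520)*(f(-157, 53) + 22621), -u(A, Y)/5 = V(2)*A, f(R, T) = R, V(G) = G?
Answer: -5332948085052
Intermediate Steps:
P(J) = J/2
u(A, Y) = -10*A
B = -274262976 (B = (7311 - 19520)*(-157 + 22621) = -12209*22464 = -274262976)
(19014 + B)*(P(50) + (18541 + u(-88, 121))) = (19014 - 274262976)*((1/2)*50 + (18541 - 10*(-88))) = -274243962*(25 + (18541 + 880)) = -274243962*(25 + 19421) = -274243962*19446 = -5332948085052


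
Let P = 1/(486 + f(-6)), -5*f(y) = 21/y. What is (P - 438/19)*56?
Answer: -119367136/92473 ≈ -1290.8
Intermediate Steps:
f(y) = -21/(5*y)
P = 10/4867 (P = 1/(486 - 21/5/(-6)) = 1/(486 - 21/5*(-⅙)) = 1/(486 + 7/10) = 1/(4867/10) = 10/4867 ≈ 0.0020547)
(P - 438/19)*56 = (10/4867 - 438/19)*56 = -2131556/92473*56 = -119367136/92473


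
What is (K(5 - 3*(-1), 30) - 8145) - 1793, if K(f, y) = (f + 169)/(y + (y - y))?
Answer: -99321/10 ≈ -9932.1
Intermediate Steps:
K(f, y) = (169 + f)/y (K(f, y) = (169 + f)/(y + 0) = (169 + f)/y)
(K(5 - 3*(-1), 30) - 8145) - 1793 = ((169 + (5 - 3*(-1)))/30 - 8145) - 1793 = ((169 + (5 + 3))/30 - 8145) - 1793 = ((169 + 8)/30 - 8145) - 1793 = ((1/30)*177 - 8145) - 1793 = (59/10 - 8145) - 1793 = -81391/10 - 1793 = -99321/10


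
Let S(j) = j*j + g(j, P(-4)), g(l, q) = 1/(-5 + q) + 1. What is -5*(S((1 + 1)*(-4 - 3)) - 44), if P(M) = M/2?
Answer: -5350/7 ≈ -764.29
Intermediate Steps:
P(M) = M/2 (P(M) = M*(½) = M/2)
g(l, q) = 1 + 1/(-5 + q)
S(j) = 6/7 + j² (S(j) = j*j + (-4 + (½)*(-4))/(-5 + (½)*(-4)) = j² + (-4 - 2)/(-5 - 2) = j² - 6/(-7) = j² - ⅐*(-6) = j² + 6/7 = 6/7 + j²)
-5*(S((1 + 1)*(-4 - 3)) - 44) = -5*((6/7 + ((1 + 1)*(-4 - 3))²) - 44) = -5*((6/7 + (2*(-7))²) - 44) = -5*((6/7 + (-14)²) - 44) = -5*((6/7 + 196) - 44) = -5*(1378/7 - 44) = -5*1070/7 = -5350/7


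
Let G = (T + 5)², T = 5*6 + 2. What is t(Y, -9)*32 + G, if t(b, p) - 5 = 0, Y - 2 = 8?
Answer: 1529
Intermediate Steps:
Y = 10 (Y = 2 + 8 = 10)
t(b, p) = 5 (t(b, p) = 5 + 0 = 5)
T = 32 (T = 30 + 2 = 32)
G = 1369 (G = (32 + 5)² = 37² = 1369)
t(Y, -9)*32 + G = 5*32 + 1369 = 160 + 1369 = 1529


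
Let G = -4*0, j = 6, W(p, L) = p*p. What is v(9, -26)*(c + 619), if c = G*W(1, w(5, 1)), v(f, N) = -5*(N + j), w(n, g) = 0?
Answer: 61900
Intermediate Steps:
W(p, L) = p²
G = 0
v(f, N) = -30 - 5*N (v(f, N) = -5*(N + 6) = -5*(6 + N) = -30 - 5*N)
c = 0 (c = 0*1² = 0*1 = 0)
v(9, -26)*(c + 619) = (-30 - 5*(-26))*(0 + 619) = (-30 + 130)*619 = 100*619 = 61900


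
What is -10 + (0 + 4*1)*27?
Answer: 98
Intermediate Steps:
-10 + (0 + 4*1)*27 = -10 + (0 + 4)*27 = -10 + 4*27 = -10 + 108 = 98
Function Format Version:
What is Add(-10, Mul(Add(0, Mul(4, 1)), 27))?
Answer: 98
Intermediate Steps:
Add(-10, Mul(Add(0, Mul(4, 1)), 27)) = Add(-10, Mul(Add(0, 4), 27)) = Add(-10, Mul(4, 27)) = Add(-10, 108) = 98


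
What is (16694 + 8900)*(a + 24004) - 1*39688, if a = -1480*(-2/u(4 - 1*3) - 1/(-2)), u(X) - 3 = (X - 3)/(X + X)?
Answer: 633258248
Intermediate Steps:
u(X) = 3 + (-3 + X)/(2*X) (u(X) = 3 + (X - 3)/(X + X) = 3 + (-3 + X)/((2*X)) = 3 + (-3 + X)*(1/(2*X)) = 3 + (-3 + X)/(2*X))
a = 740 (a = -1480*(-2*2*(4 - 1*3)/(-3 + 7*(4 - 1*3)) - 1/(-2)) = -1480*(-2*2*(4 - 3)/(-3 + 7*(4 - 3)) - 1*(-1/2)) = -1480*(-2*2/(-3 + 7*1) + 1/2) = -1480*(-2*2/(-3 + 7) + 1/2) = -1480*(-2/((1/2)*1*4) + 1/2) = -1480*(-2/2 + 1/2) = -1480*(-2*1/2 + 1/2) = -1480*(-1 + 1/2) = -1480*(-1/2) = 740)
(16694 + 8900)*(a + 24004) - 1*39688 = (16694 + 8900)*(740 + 24004) - 1*39688 = 25594*24744 - 39688 = 633297936 - 39688 = 633258248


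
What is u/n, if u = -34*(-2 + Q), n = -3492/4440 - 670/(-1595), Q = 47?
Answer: 180585900/43249 ≈ 4175.5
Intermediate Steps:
n = -43249/118030 (n = -3492*1/4440 - 670*(-1/1595) = -291/370 + 134/319 = -43249/118030 ≈ -0.36642)
u = -1530 (u = -34*(-2 + 47) = -34*45 = -1530)
u/n = -1530/(-43249/118030) = -1530*(-118030/43249) = 180585900/43249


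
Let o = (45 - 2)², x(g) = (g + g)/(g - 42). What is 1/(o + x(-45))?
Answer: 29/53651 ≈ 0.00054053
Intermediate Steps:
x(g) = 2*g/(-42 + g) (x(g) = (2*g)/(-42 + g) = 2*g/(-42 + g))
o = 1849 (o = 43² = 1849)
1/(o + x(-45)) = 1/(1849 + 2*(-45)/(-42 - 45)) = 1/(1849 + 2*(-45)/(-87)) = 1/(1849 + 2*(-45)*(-1/87)) = 1/(1849 + 30/29) = 1/(53651/29) = 29/53651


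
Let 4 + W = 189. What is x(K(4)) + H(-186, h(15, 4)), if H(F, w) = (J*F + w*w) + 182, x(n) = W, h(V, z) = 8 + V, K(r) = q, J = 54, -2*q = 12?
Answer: -9148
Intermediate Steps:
q = -6 (q = -1/2*12 = -6)
W = 185 (W = -4 + 189 = 185)
K(r) = -6
x(n) = 185
H(F, w) = 182 + w**2 + 54*F (H(F, w) = (54*F + w*w) + 182 = (54*F + w**2) + 182 = (w**2 + 54*F) + 182 = 182 + w**2 + 54*F)
x(K(4)) + H(-186, h(15, 4)) = 185 + (182 + (8 + 15)**2 + 54*(-186)) = 185 + (182 + 23**2 - 10044) = 185 + (182 + 529 - 10044) = 185 - 9333 = -9148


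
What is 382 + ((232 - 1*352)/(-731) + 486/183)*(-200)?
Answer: -8114638/44591 ≈ -181.98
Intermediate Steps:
382 + ((232 - 1*352)/(-731) + 486/183)*(-200) = 382 + ((232 - 352)*(-1/731) + 486*(1/183))*(-200) = 382 + (-120*(-1/731) + 162/61)*(-200) = 382 + (120/731 + 162/61)*(-200) = 382 + (125742/44591)*(-200) = 382 - 25148400/44591 = -8114638/44591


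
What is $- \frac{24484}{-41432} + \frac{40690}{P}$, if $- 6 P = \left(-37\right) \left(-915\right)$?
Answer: $- \frac{154771711}{23378006} \approx -6.6204$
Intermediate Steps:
$P = - \frac{11285}{2}$ ($P = - \frac{\left(-37\right) \left(-915\right)}{6} = \left(- \frac{1}{6}\right) 33855 = - \frac{11285}{2} \approx -5642.5$)
$- \frac{24484}{-41432} + \frac{40690}{P} = - \frac{24484}{-41432} + \frac{40690}{- \frac{11285}{2}} = \left(-24484\right) \left(- \frac{1}{41432}\right) + 40690 \left(- \frac{2}{11285}\right) = \frac{6121}{10358} - \frac{16276}{2257} = - \frac{154771711}{23378006}$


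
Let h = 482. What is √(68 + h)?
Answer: 5*√22 ≈ 23.452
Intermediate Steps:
√(68 + h) = √(68 + 482) = √550 = 5*√22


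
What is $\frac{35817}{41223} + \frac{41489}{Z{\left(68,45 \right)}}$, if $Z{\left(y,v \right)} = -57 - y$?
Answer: $- \frac{568607974}{1717625} \approx -331.04$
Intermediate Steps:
$\frac{35817}{41223} + \frac{41489}{Z{\left(68,45 \right)}} = \frac{35817}{41223} + \frac{41489}{-57 - 68} = 35817 \cdot \frac{1}{41223} + \frac{41489}{-57 - 68} = \frac{11939}{13741} + \frac{41489}{-125} = \frac{11939}{13741} + 41489 \left(- \frac{1}{125}\right) = \frac{11939}{13741} - \frac{41489}{125} = - \frac{568607974}{1717625}$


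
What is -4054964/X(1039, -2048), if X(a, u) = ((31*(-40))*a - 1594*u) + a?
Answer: -4054964/1977191 ≈ -2.0509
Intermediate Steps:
X(a, u) = -1594*u - 1239*a (X(a, u) = (-1240*a - 1594*u) + a = (-1594*u - 1240*a) + a = -1594*u - 1239*a)
-4054964/X(1039, -2048) = -4054964/(-1594*(-2048) - 1239*1039) = -4054964/(3264512 - 1287321) = -4054964/1977191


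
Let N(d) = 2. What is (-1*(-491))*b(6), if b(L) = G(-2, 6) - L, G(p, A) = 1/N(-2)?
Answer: -5401/2 ≈ -2700.5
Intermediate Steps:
G(p, A) = 1/2
b(L) = 1/2 - L
(-1*(-491))*b(6) = (-1*(-491))*(1/2 - 1*6) = 491*(1/2 - 6) = 491*(-11/2) = -5401/2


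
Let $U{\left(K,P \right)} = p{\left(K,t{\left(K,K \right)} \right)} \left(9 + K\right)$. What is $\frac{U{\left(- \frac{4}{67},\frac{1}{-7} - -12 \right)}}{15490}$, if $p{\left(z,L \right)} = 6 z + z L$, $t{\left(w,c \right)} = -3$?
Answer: $- \frac{3594}{34767305} \approx -0.00010337$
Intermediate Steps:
$p{\left(z,L \right)} = 6 z + L z$
$U{\left(K,P \right)} = 3 K \left(9 + K\right)$ ($U{\left(K,P \right)} = K \left(6 - 3\right) \left(9 + K\right) = K 3 \left(9 + K\right) = 3 K \left(9 + K\right)$)
$\frac{U{\left(- \frac{4}{67},\frac{1}{-7} - -12 \right)}}{15490} = \frac{3 \left(- \frac{4}{67}\right) \left(9 - \frac{4}{67}\right)}{15490} = 3 \left(\left(-4\right) \frac{1}{67}\right) \left(9 - \frac{4}{67}\right) \frac{1}{15490} = 3 \left(- \frac{4}{67}\right) \left(9 - \frac{4}{67}\right) \frac{1}{15490} = 3 \left(- \frac{4}{67}\right) \frac{599}{67} \cdot \frac{1}{15490} = \left(- \frac{7188}{4489}\right) \frac{1}{15490} = - \frac{3594}{34767305}$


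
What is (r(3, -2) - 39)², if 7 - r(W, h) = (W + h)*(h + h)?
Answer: 784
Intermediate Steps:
r(W, h) = 7 - 2*h*(W + h) (r(W, h) = 7 - (W + h)*(h + h) = 7 - (W + h)*2*h = 7 - 2*h*(W + h))
(r(3, -2) - 39)² = ((7 - 2*(-2)² - 2*3*(-2)) - 39)² = ((7 - 2*4 + 12) - 39)² = ((7 - 8 + 12) - 39)² = (11 - 39)² = (-28)² = 784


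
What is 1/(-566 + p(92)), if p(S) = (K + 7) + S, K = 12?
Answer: -1/455 ≈ -0.0021978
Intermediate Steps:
p(S) = 19 + S (p(S) = (12 + 7) + S = 19 + S)
1/(-566 + p(92)) = 1/(-566 + (19 + 92)) = 1/(-566 + 111) = 1/(-455) = -1/455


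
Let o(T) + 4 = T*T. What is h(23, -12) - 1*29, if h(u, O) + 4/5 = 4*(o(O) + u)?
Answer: 3111/5 ≈ 622.20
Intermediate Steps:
o(T) = -4 + T**2 (o(T) = -4 + T*T = -4 + T**2)
h(u, O) = -84/5 + 4*u + 4*O**2 (h(u, O) = -4/5 + 4*((-4 + O**2) + u) = -4/5 + 4*(-4 + u + O**2) = -4/5 + (-16 + 4*u + 4*O**2) = -84/5 + 4*u + 4*O**2)
h(23, -12) - 1*29 = (-84/5 + 4*23 + 4*(-12)**2) - 1*29 = (-84/5 + 92 + 4*144) - 29 = (-84/5 + 92 + 576) - 29 = 3256/5 - 29 = 3111/5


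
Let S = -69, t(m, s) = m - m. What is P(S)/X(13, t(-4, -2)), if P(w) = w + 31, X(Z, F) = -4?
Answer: 19/2 ≈ 9.5000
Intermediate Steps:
t(m, s) = 0
P(w) = 31 + w
P(S)/X(13, t(-4, -2)) = (31 - 69)/(-4) = -38*(-1/4) = 19/2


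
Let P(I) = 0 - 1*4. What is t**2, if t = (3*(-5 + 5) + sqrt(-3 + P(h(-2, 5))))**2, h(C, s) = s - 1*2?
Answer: 49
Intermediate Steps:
h(C, s) = -2 + s (h(C, s) = s - 2 = -2 + s)
P(I) = -4 (P(I) = 0 - 4 = -4)
t = -7 (t = (3*(-5 + 5) + sqrt(-3 - 4))**2 = (3*0 + sqrt(-7))**2 = (0 + I*sqrt(7))**2 = (I*sqrt(7))**2 = -7)
t**2 = (-7)**2 = 49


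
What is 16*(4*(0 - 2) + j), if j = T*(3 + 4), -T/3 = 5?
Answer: -1808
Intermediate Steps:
T = -15 (T = -3*5 = -15)
j = -105 (j = -15*(3 + 4) = -15*7 = -105)
16*(4*(0 - 2) + j) = 16*(4*(0 - 2) - 105) = 16*(4*(-2) - 105) = 16*(-8 - 105) = 16*(-113) = -1808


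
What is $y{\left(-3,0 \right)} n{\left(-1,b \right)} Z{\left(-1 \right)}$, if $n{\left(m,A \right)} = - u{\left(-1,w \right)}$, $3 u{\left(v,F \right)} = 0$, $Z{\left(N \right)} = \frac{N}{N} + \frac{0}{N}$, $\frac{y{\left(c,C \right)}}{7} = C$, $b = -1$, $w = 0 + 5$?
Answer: $0$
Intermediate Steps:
$w = 5$
$y{\left(c,C \right)} = 7 C$
$Z{\left(N \right)} = 1$ ($Z{\left(N \right)} = 1 + 0 = 1$)
$u{\left(v,F \right)} = 0$ ($u{\left(v,F \right)} = \frac{1}{3} \cdot 0 = 0$)
$n{\left(m,A \right)} = 0$ ($n{\left(m,A \right)} = \left(-1\right) 0 = 0$)
$y{\left(-3,0 \right)} n{\left(-1,b \right)} Z{\left(-1 \right)} = 7 \cdot 0 \cdot 0 \cdot 1 = 0 \cdot 0 \cdot 1 = 0 \cdot 1 = 0$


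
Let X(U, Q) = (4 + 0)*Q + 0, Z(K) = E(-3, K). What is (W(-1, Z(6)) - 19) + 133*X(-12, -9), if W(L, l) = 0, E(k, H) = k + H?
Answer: -4807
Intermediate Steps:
E(k, H) = H + k
Z(K) = -3 + K (Z(K) = K - 3 = -3 + K)
X(U, Q) = 4*Q (X(U, Q) = 4*Q + 0 = 4*Q)
(W(-1, Z(6)) - 19) + 133*X(-12, -9) = (0 - 19) + 133*(4*(-9)) = -19 + 133*(-36) = -19 - 4788 = -4807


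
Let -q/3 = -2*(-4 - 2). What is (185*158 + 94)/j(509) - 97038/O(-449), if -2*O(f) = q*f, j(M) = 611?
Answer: 16460377/274339 ≈ 60.000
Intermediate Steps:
q = -36 (q = -(-6)*(-4 - 2) = -(-6)*(-6) = -3*12 = -36)
O(f) = 18*f (O(f) = -(-18)*f = 18*f)
(185*158 + 94)/j(509) - 97038/O(-449) = (185*158 + 94)/611 - 97038/(18*(-449)) = (29230 + 94)*(1/611) - 97038/(-8082) = 29324*(1/611) - 97038*(-1/8082) = 29324/611 + 5391/449 = 16460377/274339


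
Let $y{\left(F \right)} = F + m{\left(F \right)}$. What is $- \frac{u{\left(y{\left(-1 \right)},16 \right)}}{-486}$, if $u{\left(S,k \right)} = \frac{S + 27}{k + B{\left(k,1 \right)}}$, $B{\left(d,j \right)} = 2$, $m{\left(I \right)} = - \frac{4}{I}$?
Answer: $\frac{5}{1458} \approx 0.0034294$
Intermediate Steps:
$y{\left(F \right)} = F - \frac{4}{F}$
$u{\left(S,k \right)} = \frac{27 + S}{2 + k}$ ($u{\left(S,k \right)} = \frac{S + 27}{k + 2} = \frac{27 + S}{2 + k}$)
$- \frac{u{\left(y{\left(-1 \right)},16 \right)}}{-486} = - \frac{\frac{1}{2 + 16} \left(27 - \left(1 + \frac{4}{-1}\right)\right)}{-486} = - \frac{\frac{27 - -3}{18} \left(-1\right)}{486} = - \frac{\frac{27 + \left(-1 + 4\right)}{18} \left(-1\right)}{486} = - \frac{\frac{27 + 3}{18} \left(-1\right)}{486} = - \frac{\frac{1}{18} \cdot 30 \left(-1\right)}{486} = - \frac{5 \left(-1\right)}{3 \cdot 486} = \left(-1\right) \left(- \frac{5}{1458}\right) = \frac{5}{1458}$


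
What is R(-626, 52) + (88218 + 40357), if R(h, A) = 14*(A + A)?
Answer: 130031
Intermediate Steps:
R(h, A) = 28*A (R(h, A) = 14*(2*A) = 28*A)
R(-626, 52) + (88218 + 40357) = 28*52 + (88218 + 40357) = 1456 + 128575 = 130031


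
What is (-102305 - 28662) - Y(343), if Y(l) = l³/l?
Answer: -248616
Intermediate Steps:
Y(l) = l²
(-102305 - 28662) - Y(343) = (-102305 - 28662) - 1*343² = -130967 - 1*117649 = -130967 - 117649 = -248616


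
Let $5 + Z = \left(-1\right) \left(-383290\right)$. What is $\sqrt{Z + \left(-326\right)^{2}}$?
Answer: $\sqrt{489561} \approx 699.69$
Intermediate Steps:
$Z = 383285$ ($Z = -5 - -383290 = -5 + 383290 = 383285$)
$\sqrt{Z + \left(-326\right)^{2}} = \sqrt{383285 + \left(-326\right)^{2}} = \sqrt{383285 + 106276} = \sqrt{489561}$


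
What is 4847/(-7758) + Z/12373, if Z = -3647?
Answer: -88265357/95989734 ≈ -0.91953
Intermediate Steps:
4847/(-7758) + Z/12373 = 4847/(-7758) - 3647/12373 = 4847*(-1/7758) - 3647*1/12373 = -4847/7758 - 3647/12373 = -88265357/95989734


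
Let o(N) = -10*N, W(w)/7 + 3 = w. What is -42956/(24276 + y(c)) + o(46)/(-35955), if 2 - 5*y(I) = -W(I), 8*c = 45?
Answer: -12266513164/6983920773 ≈ -1.7564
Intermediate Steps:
c = 45/8 (c = (⅛)*45 = 45/8 ≈ 5.6250)
W(w) = -21 + 7*w
y(I) = -19/5 + 7*I/5 (y(I) = ⅖ - (-1)*(-21 + 7*I)/5 = ⅖ - (21 - 7*I)/5 = ⅖ + (-21/5 + 7*I/5) = -19/5 + 7*I/5)
-42956/(24276 + y(c)) + o(46)/(-35955) = -42956/(24276 + (-19/5 + (7/5)*(45/8))) - 10*46/(-35955) = -42956/(24276 + (-19/5 + 63/8)) - 460*(-1/35955) = -42956/(24276 + 163/40) + 92/7191 = -42956/971203/40 + 92/7191 = -42956*40/971203 + 92/7191 = -1718240/971203 + 92/7191 = -12266513164/6983920773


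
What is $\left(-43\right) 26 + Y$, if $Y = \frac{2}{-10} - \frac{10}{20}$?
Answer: $- \frac{11187}{10} \approx -1118.7$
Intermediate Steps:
$Y = - \frac{7}{10}$ ($Y = 2 \left(- \frac{1}{10}\right) - \frac{1}{2} = - \frac{1}{5} - \frac{1}{2} = - \frac{7}{10} \approx -0.7$)
$\left(-43\right) 26 + Y = \left(-43\right) 26 - \frac{7}{10} = -1118 - \frac{7}{10} = - \frac{11187}{10}$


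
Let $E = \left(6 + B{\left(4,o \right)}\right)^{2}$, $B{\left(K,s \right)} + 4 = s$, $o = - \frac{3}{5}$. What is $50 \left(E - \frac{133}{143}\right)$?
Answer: $\frac{7364}{143} \approx 51.497$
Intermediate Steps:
$o = - \frac{3}{5}$ ($o = \left(-3\right) \frac{1}{5} = - \frac{3}{5} \approx -0.6$)
$B{\left(K,s \right)} = -4 + s$
$E = \frac{49}{25}$ ($E = \left(6 - \frac{23}{5}\right)^{2} = \left(\frac{7}{5}\right)^{2} = \frac{49}{25} \approx 1.96$)
$50 \left(E - \frac{133}{143}\right) = 50 \left(\frac{49}{25} - \frac{133}{143}\right) = 50 \cdot \frac{3682}{3575} = \frac{7364}{143}$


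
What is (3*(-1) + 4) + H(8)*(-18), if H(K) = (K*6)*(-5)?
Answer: 4321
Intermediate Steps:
H(K) = -30*K (H(K) = (6*K)*(-5) = -30*K)
(3*(-1) + 4) + H(8)*(-18) = (3*(-1) + 4) - 30*8*(-18) = (-3 + 4) - 240*(-18) = 1 + 4320 = 4321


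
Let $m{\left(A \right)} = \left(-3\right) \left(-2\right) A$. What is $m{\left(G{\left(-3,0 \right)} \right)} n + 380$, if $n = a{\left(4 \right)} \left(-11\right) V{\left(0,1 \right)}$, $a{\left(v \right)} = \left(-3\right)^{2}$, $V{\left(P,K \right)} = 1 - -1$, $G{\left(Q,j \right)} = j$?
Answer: $380$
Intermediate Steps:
$V{\left(P,K \right)} = 2$ ($V{\left(P,K \right)} = 1 + 1 = 2$)
$a{\left(v \right)} = 9$
$m{\left(A \right)} = 6 A$
$n = -198$ ($n = 9 \left(-11\right) 2 = \left(-99\right) 2 = -198$)
$m{\left(G{\left(-3,0 \right)} \right)} n + 380 = 6 \cdot 0 \left(-198\right) + 380 = 0 \left(-198\right) + 380 = 0 + 380 = 380$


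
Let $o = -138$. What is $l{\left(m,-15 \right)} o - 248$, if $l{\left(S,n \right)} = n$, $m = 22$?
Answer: $1822$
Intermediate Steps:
$l{\left(m,-15 \right)} o - 248 = \left(-15\right) \left(-138\right) - 248 = 2070 - 248 = 1822$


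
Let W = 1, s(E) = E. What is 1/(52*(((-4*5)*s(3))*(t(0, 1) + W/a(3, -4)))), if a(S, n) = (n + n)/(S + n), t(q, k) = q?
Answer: -1/390 ≈ -0.0025641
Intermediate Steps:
a(S, n) = 2*n/(S + n) (a(S, n) = (2*n)/(S + n) = 2*n/(S + n))
1/(52*(((-4*5)*s(3))*(t(0, 1) + W/a(3, -4)))) = 1/(52*((-4*5*3)*(0 + 1/(2*(-4)/(3 - 4))))) = 1/(52*((-20*3)*(0 + 1/(2*(-4)/(-1))))) = 1/(52*(-60*(0 + 1/(2*(-4)*(-1))))) = 1/(52*(-60*(0 + 1/8))) = 1/(52*(-60*(0 + 1*(⅛)))) = 1/(52*(-60*(0 + ⅛))) = 1/(52*(-60*⅛)) = 1/(52*(-15/2)) = 1/(-390) = -1/390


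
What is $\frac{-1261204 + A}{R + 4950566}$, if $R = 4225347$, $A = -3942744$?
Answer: $- \frac{5203948}{9175913} \approx -0.56713$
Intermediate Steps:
$\frac{-1261204 + A}{R + 4950566} = \frac{-1261204 - 3942744}{4225347 + 4950566} = - \frac{5203948}{9175913}$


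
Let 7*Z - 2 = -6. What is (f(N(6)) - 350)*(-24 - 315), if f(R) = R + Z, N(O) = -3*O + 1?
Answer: 872247/7 ≈ 1.2461e+5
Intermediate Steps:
Z = -4/7 (Z = 2/7 + (⅐)*(-6) = 2/7 - 6/7 = -4/7 ≈ -0.57143)
N(O) = 1 - 3*O
f(R) = -4/7 + R (f(R) = R - 4/7 = -4/7 + R)
(f(N(6)) - 350)*(-24 - 315) = ((-4/7 + (1 - 3*6)) - 350)*(-24 - 315) = ((-4/7 + (1 - 18)) - 350)*(-339) = ((-4/7 - 17) - 350)*(-339) = (-123/7 - 350)*(-339) = -2573/7*(-339) = 872247/7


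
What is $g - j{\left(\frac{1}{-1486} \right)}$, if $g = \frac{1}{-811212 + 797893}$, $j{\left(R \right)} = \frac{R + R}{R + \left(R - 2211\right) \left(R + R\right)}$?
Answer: $\frac{8253615}{21875152238} \approx 0.00037731$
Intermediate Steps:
$j{\left(R \right)} = \frac{2 R}{R + 2 R \left(-2211 + R\right)}$ ($j{\left(R \right)} = \frac{2 R}{R + \left(-2211 + R\right) 2 R} = \frac{2 R}{R + 2 R \left(-2211 + R\right)}$)
$g = - \frac{1}{13319}$ ($g = \frac{1}{-13319} = - \frac{1}{13319} \approx -7.5081 \cdot 10^{-5}$)
$g - j{\left(\frac{1}{-1486} \right)} = - \frac{1}{13319} - \frac{2}{-4421 + \frac{2}{-1486}} = - \frac{1}{13319} - \frac{2}{-4421 + 2 \left(- \frac{1}{1486}\right)} = - \frac{1}{13319} - \frac{2}{-4421 - \frac{1}{743}} = - \frac{1}{13319} - \frac{2}{- \frac{3284804}{743}} = - \frac{1}{13319} - 2 \left(- \frac{743}{3284804}\right) = - \frac{1}{13319} - - \frac{743}{1642402} = - \frac{1}{13319} + \frac{743}{1642402} = \frac{8253615}{21875152238}$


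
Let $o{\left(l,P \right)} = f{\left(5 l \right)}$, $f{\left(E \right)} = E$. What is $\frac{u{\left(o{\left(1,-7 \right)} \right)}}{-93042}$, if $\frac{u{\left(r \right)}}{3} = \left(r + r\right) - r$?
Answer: $- \frac{5}{31014} \approx -0.00016122$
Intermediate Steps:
$o{\left(l,P \right)} = 5 l$
$u{\left(r \right)} = 3 r$ ($u{\left(r \right)} = 3 \left(\left(r + r\right) - r\right) = 3 \left(2 r - r\right) = 3 r$)
$\frac{u{\left(o{\left(1,-7 \right)} \right)}}{-93042} = \frac{3 \cdot 5 \cdot 1}{-93042} = 3 \cdot 5 \left(- \frac{1}{93042}\right) = 15 \left(- \frac{1}{93042}\right) = - \frac{5}{31014}$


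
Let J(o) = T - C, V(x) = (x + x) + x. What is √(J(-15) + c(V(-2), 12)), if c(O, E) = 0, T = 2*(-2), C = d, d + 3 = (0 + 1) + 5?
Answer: I*√7 ≈ 2.6458*I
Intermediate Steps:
d = 3 (d = -3 + ((0 + 1) + 5) = -3 + (1 + 5) = -3 + 6 = 3)
V(x) = 3*x (V(x) = 2*x + x = 3*x)
C = 3
T = -4
J(o) = -7 (J(o) = -4 - 1*3 = -4 - 3 = -7)
√(J(-15) + c(V(-2), 12)) = √(-7 + 0) = √(-7) = I*√7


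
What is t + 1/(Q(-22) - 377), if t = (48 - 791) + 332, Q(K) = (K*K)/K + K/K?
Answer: -163579/398 ≈ -411.00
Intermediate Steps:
Q(K) = 1 + K (Q(K) = K**2/K + 1 = K + 1 = 1 + K)
t = -411 (t = -743 + 332 = -411)
t + 1/(Q(-22) - 377) = -411 + 1/((1 - 22) - 377) = -411 + 1/(-21 - 377) = -411 + 1/(-398) = -411 - 1/398 = -163579/398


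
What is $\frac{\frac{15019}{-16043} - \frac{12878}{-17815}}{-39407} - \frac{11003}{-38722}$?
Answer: $\frac{123926495805058727}{436116546846627430} \approx 0.28416$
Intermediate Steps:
$\frac{\frac{15019}{-16043} - \frac{12878}{-17815}}{-39407} - \frac{11003}{-38722} = \left(15019 \left(- \frac{1}{16043}\right) - - \frac{12878}{17815}\right) \left(- \frac{1}{39407}\right) - - \frac{11003}{38722} = \left(- \frac{15019}{16043} + \frac{12878}{17815}\right) \left(- \frac{1}{39407}\right) + \frac{11003}{38722} = \left(- \frac{60961731}{285806045}\right) \left(- \frac{1}{39407}\right) + \frac{11003}{38722} = \frac{60961731}{11262758815315} + \frac{11003}{38722} = \frac{123926495805058727}{436116546846627430}$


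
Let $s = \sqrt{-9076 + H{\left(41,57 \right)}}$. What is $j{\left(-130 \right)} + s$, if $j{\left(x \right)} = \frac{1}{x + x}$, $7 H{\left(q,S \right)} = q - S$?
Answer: $- \frac{1}{260} + \frac{2 i \sqrt{111209}}{7} \approx -0.0038462 + 95.28 i$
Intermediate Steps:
$H{\left(q,S \right)} = - \frac{S}{7} + \frac{q}{7}$ ($H{\left(q,S \right)} = \frac{q - S}{7} = - \frac{S}{7} + \frac{q}{7}$)
$j{\left(x \right)} = \frac{1}{2 x}$
$s = \frac{2 i \sqrt{111209}}{7}$ ($s = \sqrt{-9076 + \left(\left(- \frac{1}{7}\right) 57 + \frac{1}{7} \cdot 41\right)} = \sqrt{-9076 + \left(- \frac{57}{7} + \frac{41}{7}\right)} = \sqrt{-9076 - \frac{16}{7}} = \sqrt{- \frac{63548}{7}} = \frac{2 i \sqrt{111209}}{7} \approx 95.28 i$)
$j{\left(-130 \right)} + s = \frac{1}{2 \left(-130\right)} + \frac{2 i \sqrt{111209}}{7} = \frac{1}{2} \left(- \frac{1}{130}\right) + \frac{2 i \sqrt{111209}}{7} = - \frac{1}{260} + \frac{2 i \sqrt{111209}}{7}$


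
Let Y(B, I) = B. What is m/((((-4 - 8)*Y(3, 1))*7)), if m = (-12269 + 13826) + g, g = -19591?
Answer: 9017/126 ≈ 71.563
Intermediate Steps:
m = -18034 (m = (-12269 + 13826) - 19591 = 1557 - 19591 = -18034)
m/((((-4 - 8)*Y(3, 1))*7)) = -18034*1/(21*(-4 - 8)) = -18034/(-12*3*7) = -18034/((-36*7)) = -18034/(-252) = -18034*(-1/252) = 9017/126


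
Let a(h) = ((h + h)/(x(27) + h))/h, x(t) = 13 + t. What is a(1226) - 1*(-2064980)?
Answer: 1307132341/633 ≈ 2.0650e+6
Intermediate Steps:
a(h) = 2/(40 + h) (a(h) = ((h + h)/((13 + 27) + h))/h = ((2*h)/(40 + h))/h = (2*h/(40 + h))/h = 2/(40 + h))
a(1226) - 1*(-2064980) = 2/(40 + 1226) - 1*(-2064980) = 2/1266 + 2064980 = 2*(1/1266) + 2064980 = 1/633 + 2064980 = 1307132341/633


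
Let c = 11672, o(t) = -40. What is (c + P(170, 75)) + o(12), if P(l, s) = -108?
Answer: 11524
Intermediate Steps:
(c + P(170, 75)) + o(12) = (11672 - 108) - 40 = 11564 - 40 = 11524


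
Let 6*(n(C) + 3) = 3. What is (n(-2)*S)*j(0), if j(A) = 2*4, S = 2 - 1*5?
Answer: 60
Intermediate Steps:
n(C) = -5/2 (n(C) = -3 + (⅙)*3 = -3 + ½ = -5/2)
S = -3 (S = 2 - 5 = -3)
j(A) = 8
(n(-2)*S)*j(0) = -5/2*(-3)*8 = (15/2)*8 = 60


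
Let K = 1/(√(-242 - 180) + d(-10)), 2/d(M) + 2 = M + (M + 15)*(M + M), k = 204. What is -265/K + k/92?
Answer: 3*(-2688694397*I + 53312*√422)/(1288*(-I + 56*√422)) ≈ 6.9495 - 5443.8*I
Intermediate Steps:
d(M) = 2/(-2 + M + 2*M*(15 + M)) (d(M) = 2/(-2 + (M + (M + 15)*(M + M))) = 2/(-2 + (M + (15 + M)*(2*M))) = 2/(-2 + (M + 2*M*(15 + M))) = 2/(-2 + M + 2*M*(15 + M)))
K = 1/(-1/56 + I*√422) (K = 1/(√(-242 - 180) + 2/(-2 + 2*(-10)² + 31*(-10))) = 1/(√(-422) + 2/(-2 + 2*100 - 310)) = 1/(I*√422 + 2/(-2 + 200 - 310)) = 1/(I*√422 + 2/(-112)) = 1/(I*√422 + 2*(-1/112)) = 1/(I*√422 - 1/56) = 1/(-1/56 + I*√422) ≈ -4.23e-5 - 0.048679*I)
-265/K + k/92 = -265/(-56/1323393 - 3136*I*√422/1323393) + 204/92 = -265/(-56/1323393 - 3136*I*√422/1323393) + 204*(1/92) = -265/(-56/1323393 - 3136*I*√422/1323393) + 51/23 = 51/23 - 265/(-56/1323393 - 3136*I*√422/1323393)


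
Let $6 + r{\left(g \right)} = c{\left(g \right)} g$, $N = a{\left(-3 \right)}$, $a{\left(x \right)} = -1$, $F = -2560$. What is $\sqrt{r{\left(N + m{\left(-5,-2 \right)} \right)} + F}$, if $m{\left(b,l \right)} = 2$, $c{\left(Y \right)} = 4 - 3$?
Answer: $3 i \sqrt{285} \approx 50.646 i$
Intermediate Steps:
$c{\left(Y \right)} = 1$
$N = -1$
$r{\left(g \right)} = -6 + g$ ($r{\left(g \right)} = -6 + 1 g = -6 + g$)
$\sqrt{r{\left(N + m{\left(-5,-2 \right)} \right)} + F} = \sqrt{\left(-6 + \left(-1 + 2\right)\right) - 2560} = \sqrt{\left(-6 + 1\right) - 2560} = \sqrt{-5 - 2560} = \sqrt{-2565} = 3 i \sqrt{285}$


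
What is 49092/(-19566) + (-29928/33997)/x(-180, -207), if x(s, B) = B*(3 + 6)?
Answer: -57568991066/22948892919 ≈ -2.5086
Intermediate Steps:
x(s, B) = 9*B (x(s, B) = B*9 = 9*B)
49092/(-19566) + (-29928/33997)/x(-180, -207) = 49092/(-19566) + (-29928/33997)/((9*(-207))) = 49092*(-1/19566) - 29928*1/33997/(-1863) = -8182/3261 - 29928/33997*(-1/1863) = -8182/3261 + 9976/21112137 = -57568991066/22948892919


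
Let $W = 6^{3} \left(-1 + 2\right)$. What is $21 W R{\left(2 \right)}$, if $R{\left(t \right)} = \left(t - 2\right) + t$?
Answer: $9072$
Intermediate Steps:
$W = 216$ ($W = 216 \cdot 1 = 216$)
$R{\left(t \right)} = -2 + 2 t$ ($R{\left(t \right)} = \left(-2 + t\right) + t = -2 + 2 t$)
$21 W R{\left(2 \right)} = 21 \cdot 216 \left(-2 + 2 \cdot 2\right) = 4536 \left(-2 + 4\right) = 4536 \cdot 2 = 9072$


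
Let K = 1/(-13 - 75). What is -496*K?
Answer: 62/11 ≈ 5.6364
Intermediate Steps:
K = -1/88 (K = 1/(-88) = -1/88 ≈ -0.011364)
-496*K = -496*(-1/88) = 62/11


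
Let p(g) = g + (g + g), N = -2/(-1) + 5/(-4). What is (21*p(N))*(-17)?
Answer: -3213/4 ≈ -803.25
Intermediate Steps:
N = ¾ (N = -2*(-1) + 5*(-¼) = 2 - 5/4 = ¾ ≈ 0.75000)
p(g) = 3*g (p(g) = g + 2*g = 3*g)
(21*p(N))*(-17) = (21*(3*(¾)))*(-17) = (21*(9/4))*(-17) = (189/4)*(-17) = -3213/4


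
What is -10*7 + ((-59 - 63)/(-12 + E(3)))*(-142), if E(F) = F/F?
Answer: -18094/11 ≈ -1644.9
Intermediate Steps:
E(F) = 1
-10*7 + ((-59 - 63)/(-12 + E(3)))*(-142) = -10*7 + ((-59 - 63)/(-12 + 1))*(-142) = -70 - 122/(-11)*(-142) = -70 - 122*(-1/11)*(-142) = -70 + (122/11)*(-142) = -70 - 17324/11 = -18094/11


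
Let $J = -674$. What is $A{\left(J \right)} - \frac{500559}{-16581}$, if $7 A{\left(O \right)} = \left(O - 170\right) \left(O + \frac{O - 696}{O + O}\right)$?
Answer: $\frac{1058346533081}{13038193} \approx 81173.0$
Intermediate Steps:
$A{\left(O \right)} = \frac{\left(-170 + O\right) \left(O + \frac{-696 + O}{2 O}\right)}{7}$ ($A{\left(O \right)} = \frac{\left(O - 170\right) \left(O + \frac{O - 696}{O + O}\right)}{7} = \frac{\left(-170 + O\right) \left(O + \frac{-696 + O}{2 O}\right)}{7}$)
$A{\left(J \right)} - \frac{500559}{-16581} = \frac{118320 - - 674 \left(866 - 2 \left(-674\right)^{2} + 339 \left(-674\right)\right)}{14 \left(-674\right)} - \frac{500559}{-16581} = \frac{1}{14} \left(- \frac{1}{674}\right) \left(118320 - - 674 \left(866 - 908552 - 228486\right)\right) - - \frac{166853}{5527} = \frac{1}{14} \left(- \frac{1}{674}\right) \left(118320 - - 674 \left(866 - 908552 - 228486\right)\right) + \frac{166853}{5527} = \frac{1}{14} \left(- \frac{1}{674}\right) \left(118320 - \left(-674\right) \left(-1136172\right)\right) + \frac{166853}{5527} = \frac{1}{14} \left(- \frac{1}{674}\right) \left(118320 - 765779928\right) + \frac{166853}{5527} = \frac{1}{14} \left(- \frac{1}{674}\right) \left(-765661608\right) + \frac{166853}{5527} = \frac{191415402}{2359} + \frac{166853}{5527} = \frac{1058346533081}{13038193}$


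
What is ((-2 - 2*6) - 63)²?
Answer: 5929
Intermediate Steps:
((-2 - 2*6) - 63)² = ((-2 - 12) - 63)² = (-14 - 63)² = (-77)² = 5929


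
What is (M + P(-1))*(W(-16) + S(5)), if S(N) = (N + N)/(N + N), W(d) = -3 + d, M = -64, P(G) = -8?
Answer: 1296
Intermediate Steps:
S(N) = 1 (S(N) = (2*N)/((2*N)) = (2*N)*(1/(2*N)) = 1)
(M + P(-1))*(W(-16) + S(5)) = (-64 - 8)*((-3 - 16) + 1) = -72*(-19 + 1) = -72*(-18) = 1296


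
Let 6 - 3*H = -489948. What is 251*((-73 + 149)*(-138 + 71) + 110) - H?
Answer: -1413800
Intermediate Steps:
H = 163318 (H = 2 - 1/3*(-489948) = 2 + 163316 = 163318)
251*((-73 + 149)*(-138 + 71) + 110) - H = 251*((-73 + 149)*(-138 + 71) + 110) - 1*163318 = 251*(76*(-67) + 110) - 163318 = 251*(-5092 + 110) - 163318 = 251*(-4982) - 163318 = -1250482 - 163318 = -1413800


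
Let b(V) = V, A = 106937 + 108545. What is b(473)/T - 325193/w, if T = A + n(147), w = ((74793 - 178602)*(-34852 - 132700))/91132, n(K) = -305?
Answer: -8514235859581/5003557259232 ≈ -1.7016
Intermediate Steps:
A = 215482
w = 4348351392/22783 (w = -103809*(-167552)*(1/91132) = 17393405568*(1/91132) = 4348351392/22783 ≈ 1.9086e+5)
T = 215177 (T = 215482 - 305 = 215177)
b(473)/T - 325193/w = 473/215177 - 325193/4348351392/22783 = 473*(1/215177) - 325193*22783/4348351392 = 473/215177 - 39619637/23253216 = -8514235859581/5003557259232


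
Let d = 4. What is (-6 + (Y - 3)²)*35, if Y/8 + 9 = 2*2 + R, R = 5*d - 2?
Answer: 356825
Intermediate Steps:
R = 18 (R = 5*4 - 2 = 20 - 2 = 18)
Y = 104 (Y = -72 + 8*(2*2 + 18) = -72 + 8*(4 + 18) = -72 + 8*22 = -72 + 176 = 104)
(-6 + (Y - 3)²)*35 = (-6 + (104 - 3)²)*35 = (-6 + 101²)*35 = (-6 + 10201)*35 = 10195*35 = 356825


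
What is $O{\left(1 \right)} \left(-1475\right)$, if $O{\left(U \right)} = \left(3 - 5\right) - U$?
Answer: $4425$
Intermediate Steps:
$O{\left(U \right)} = -2 - U$ ($O{\left(U \right)} = \left(3 - 5\right) - U = -2 - U$)
$O{\left(1 \right)} \left(-1475\right) = \left(-2 - 1\right) \left(-1475\right) = \left(-3\right) \left(-1475\right) = 4425$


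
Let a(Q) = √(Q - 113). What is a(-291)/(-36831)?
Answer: -2*I*√101/36831 ≈ -0.00054573*I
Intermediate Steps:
a(Q) = √(-113 + Q)
a(-291)/(-36831) = √(-113 - 291)/(-36831) = √(-404)*(-1/36831) = (2*I*√101)*(-1/36831) = -2*I*√101/36831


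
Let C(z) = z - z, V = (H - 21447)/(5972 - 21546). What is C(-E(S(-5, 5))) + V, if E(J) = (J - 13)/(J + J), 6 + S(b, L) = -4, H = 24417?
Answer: -1485/7787 ≈ -0.19070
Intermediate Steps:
S(b, L) = -10 (S(b, L) = -6 - 4 = -10)
E(J) = (-13 + J)/(2*J) (E(J) = (-13 + J)/((2*J)) = (-13 + J)*(1/(2*J)) = (-13 + J)/(2*J))
V = -1485/7787 (V = (24417 - 21447)/(5972 - 21546) = 2970/(-15574) = 2970*(-1/15574) = -1485/7787 ≈ -0.19070)
C(z) = 0
C(-E(S(-5, 5))) + V = 0 - 1485/7787 = -1485/7787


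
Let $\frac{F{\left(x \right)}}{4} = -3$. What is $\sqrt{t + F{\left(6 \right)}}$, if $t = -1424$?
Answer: $2 i \sqrt{359} \approx 37.895 i$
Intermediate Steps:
$F{\left(x \right)} = -12$ ($F{\left(x \right)} = 4 \left(-3\right) = -12$)
$\sqrt{t + F{\left(6 \right)}} = \sqrt{-1424 - 12} = \sqrt{-1436} = 2 i \sqrt{359}$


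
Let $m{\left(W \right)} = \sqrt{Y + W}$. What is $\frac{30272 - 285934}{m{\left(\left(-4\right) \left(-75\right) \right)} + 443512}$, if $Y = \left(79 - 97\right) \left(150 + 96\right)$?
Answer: $- \frac{7086822809}{12293931142} + \frac{127831 i \sqrt{258}}{24587862284} \approx -0.57645 + 8.3508 \cdot 10^{-5} i$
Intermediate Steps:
$Y = -4428$ ($Y = \left(-18\right) 246 = -4428$)
$m{\left(W \right)} = \sqrt{-4428 + W}$
$\frac{30272 - 285934}{m{\left(\left(-4\right) \left(-75\right) \right)} + 443512} = \frac{30272 - 285934}{\sqrt{-4428 - -300} + 443512} = - \frac{255662}{\sqrt{-4428 + 300} + 443512} = - \frac{255662}{\sqrt{-4128} + 443512} = - \frac{255662}{4 i \sqrt{258} + 443512} = - \frac{255662}{443512 + 4 i \sqrt{258}}$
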